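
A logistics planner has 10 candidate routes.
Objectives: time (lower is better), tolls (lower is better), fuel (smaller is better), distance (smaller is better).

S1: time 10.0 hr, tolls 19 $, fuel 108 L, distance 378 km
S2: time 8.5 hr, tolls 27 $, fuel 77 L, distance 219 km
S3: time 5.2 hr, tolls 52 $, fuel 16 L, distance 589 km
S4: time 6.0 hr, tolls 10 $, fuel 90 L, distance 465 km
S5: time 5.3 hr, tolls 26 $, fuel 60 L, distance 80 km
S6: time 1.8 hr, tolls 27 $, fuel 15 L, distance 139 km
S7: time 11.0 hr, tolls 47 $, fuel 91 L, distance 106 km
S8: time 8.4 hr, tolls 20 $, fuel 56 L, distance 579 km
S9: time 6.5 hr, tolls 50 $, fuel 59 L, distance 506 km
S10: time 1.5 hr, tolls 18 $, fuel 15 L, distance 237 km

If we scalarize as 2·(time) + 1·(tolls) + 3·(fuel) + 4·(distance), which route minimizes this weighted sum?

S5

S1: 2·10.0 + 1·19 + 3·108 + 4·378 = 1875.0
S2: 2·8.5 + 1·27 + 3·77 + 4·219 = 1151.0
S3: 2·5.2 + 1·52 + 3·16 + 4·589 = 2466.4
S4: 2·6.0 + 1·10 + 3·90 + 4·465 = 2152.0
S5: 2·5.3 + 1·26 + 3·60 + 4·80 = 536.6
S6: 2·1.8 + 1·27 + 3·15 + 4·139 = 631.6
S7: 2·11.0 + 1·47 + 3·91 + 4·106 = 766.0
S8: 2·8.4 + 1·20 + 3·56 + 4·579 = 2520.8
S9: 2·6.5 + 1·50 + 3·59 + 4·506 = 2264.0
S10: 2·1.5 + 1·18 + 3·15 + 4·237 = 1014.0
Lowest: S5 at 536.6.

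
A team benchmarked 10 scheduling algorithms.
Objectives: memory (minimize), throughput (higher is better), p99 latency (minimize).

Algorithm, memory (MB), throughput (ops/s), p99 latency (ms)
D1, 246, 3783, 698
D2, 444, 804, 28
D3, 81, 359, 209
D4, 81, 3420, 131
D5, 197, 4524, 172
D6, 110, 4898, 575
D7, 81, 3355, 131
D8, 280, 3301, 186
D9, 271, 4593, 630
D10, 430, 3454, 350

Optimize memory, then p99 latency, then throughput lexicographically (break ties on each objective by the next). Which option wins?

First minimize memory: best is 81, kept {D3, D4, D7}.
Then minimize p99 latency: best is 131, kept {D4, D7}.
Then maximize throughput: best is 3420, kept {D4}.

D4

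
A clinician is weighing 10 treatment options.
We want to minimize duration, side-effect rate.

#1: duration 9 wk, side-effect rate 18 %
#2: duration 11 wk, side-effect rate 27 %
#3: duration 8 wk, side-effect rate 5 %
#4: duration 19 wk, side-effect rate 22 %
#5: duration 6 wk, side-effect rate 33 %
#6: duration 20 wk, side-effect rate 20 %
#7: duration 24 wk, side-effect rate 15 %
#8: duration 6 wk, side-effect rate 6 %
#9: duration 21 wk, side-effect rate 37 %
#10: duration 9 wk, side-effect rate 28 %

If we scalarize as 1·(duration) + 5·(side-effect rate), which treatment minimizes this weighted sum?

#1: 1·9 + 5·18 = 99
#2: 1·11 + 5·27 = 146
#3: 1·8 + 5·5 = 33
#4: 1·19 + 5·22 = 129
#5: 1·6 + 5·33 = 171
#6: 1·20 + 5·20 = 120
#7: 1·24 + 5·15 = 99
#8: 1·6 + 5·6 = 36
#9: 1·21 + 5·37 = 206
#10: 1·9 + 5·28 = 149
Lowest: #3 at 33.

#3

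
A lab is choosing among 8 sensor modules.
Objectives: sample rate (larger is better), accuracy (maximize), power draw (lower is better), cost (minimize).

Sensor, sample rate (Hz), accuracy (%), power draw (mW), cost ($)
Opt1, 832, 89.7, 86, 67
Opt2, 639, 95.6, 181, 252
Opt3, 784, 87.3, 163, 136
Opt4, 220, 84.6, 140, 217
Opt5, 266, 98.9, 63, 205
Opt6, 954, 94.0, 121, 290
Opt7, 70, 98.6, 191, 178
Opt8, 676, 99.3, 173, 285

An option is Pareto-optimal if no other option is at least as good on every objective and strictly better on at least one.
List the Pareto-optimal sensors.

Opt1, Opt2, Opt5, Opt6, Opt7, Opt8

Opt1: not dominated (best cost).
Opt2: not dominated.
Opt3: dominated by Opt1 (sample rate 832≥784, accuracy 89.7≥87.3, power draw 86≤163, cost 67≤136).
Opt4: dominated by Opt1 (sample rate 832≥220, accuracy 89.7≥84.6, power draw 86≤140, cost 67≤217).
Opt5: not dominated (best power draw).
Opt6: not dominated (best sample rate).
Opt7: not dominated.
Opt8: not dominated (best accuracy).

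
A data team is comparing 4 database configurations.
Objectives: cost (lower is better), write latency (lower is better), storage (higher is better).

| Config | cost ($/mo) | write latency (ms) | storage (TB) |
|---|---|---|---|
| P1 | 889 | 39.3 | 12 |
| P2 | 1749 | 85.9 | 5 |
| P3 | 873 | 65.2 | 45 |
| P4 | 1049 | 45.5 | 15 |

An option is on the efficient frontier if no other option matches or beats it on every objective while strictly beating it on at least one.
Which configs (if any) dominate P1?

none

P2: worse on cost (1749 vs 889).
P3: worse on write latency (65.2 vs 39.3).
P4: worse on cost (1049 vs 889).
No option dominates P1.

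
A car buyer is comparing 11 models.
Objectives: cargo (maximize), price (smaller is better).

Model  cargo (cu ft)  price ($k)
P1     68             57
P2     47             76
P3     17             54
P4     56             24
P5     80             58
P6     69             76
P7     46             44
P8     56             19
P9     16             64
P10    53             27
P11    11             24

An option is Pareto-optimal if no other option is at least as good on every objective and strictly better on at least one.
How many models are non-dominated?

3

P1: not dominated.
P2: dominated by P1 (cargo 68≥47, price 57≤76).
P3: dominated by P4 (cargo 56≥17, price 24≤54).
P4: dominated by P8 (cargo 56≥56, price 19≤24).
P5: not dominated (best cargo).
P6: dominated by P5 (cargo 80≥69, price 58≤76).
P7: dominated by P4 (cargo 56≥46, price 24≤44).
P8: not dominated (best price).
P9: dominated by P1 (cargo 68≥16, price 57≤64).
P10: dominated by P4 (cargo 56≥53, price 24≤27).
P11: dominated by P4 (cargo 56≥11, price 24≤24).
Pareto-optimal: P1, P5, P8 → 3.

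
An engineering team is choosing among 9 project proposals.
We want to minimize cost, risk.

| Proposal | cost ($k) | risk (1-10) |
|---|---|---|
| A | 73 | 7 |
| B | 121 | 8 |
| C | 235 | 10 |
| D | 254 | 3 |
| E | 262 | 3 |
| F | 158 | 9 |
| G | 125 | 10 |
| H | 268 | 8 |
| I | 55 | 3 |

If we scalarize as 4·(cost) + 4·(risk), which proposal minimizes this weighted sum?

A: 4·73 + 4·7 = 320
B: 4·121 + 4·8 = 516
C: 4·235 + 4·10 = 980
D: 4·254 + 4·3 = 1028
E: 4·262 + 4·3 = 1060
F: 4·158 + 4·9 = 668
G: 4·125 + 4·10 = 540
H: 4·268 + 4·8 = 1104
I: 4·55 + 4·3 = 232
Lowest: I at 232.

I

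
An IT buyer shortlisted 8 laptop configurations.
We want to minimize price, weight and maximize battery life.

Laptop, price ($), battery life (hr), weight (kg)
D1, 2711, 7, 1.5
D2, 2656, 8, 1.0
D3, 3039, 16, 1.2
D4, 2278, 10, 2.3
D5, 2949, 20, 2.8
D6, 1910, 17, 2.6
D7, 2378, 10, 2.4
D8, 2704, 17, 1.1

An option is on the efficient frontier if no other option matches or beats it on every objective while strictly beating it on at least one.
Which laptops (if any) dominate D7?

D4: price 2278≤2378, battery life 10≥10, weight 2.3≤2.4 — dominates D7.
Others (D1, D2, D3, D5, D6, D8) are each worse than D7 on at least one objective.

D4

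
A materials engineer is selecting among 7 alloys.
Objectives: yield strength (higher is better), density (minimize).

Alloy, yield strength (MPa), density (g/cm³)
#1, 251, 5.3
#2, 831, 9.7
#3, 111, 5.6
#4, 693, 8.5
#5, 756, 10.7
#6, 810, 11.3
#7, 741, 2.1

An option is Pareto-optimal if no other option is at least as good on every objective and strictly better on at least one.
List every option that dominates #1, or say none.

#7

#7: yield strength 741≥251, density 2.1≤5.3 — dominates #1.
Others (#2, #3, #4, #5, #6) are each worse than #1 on at least one objective.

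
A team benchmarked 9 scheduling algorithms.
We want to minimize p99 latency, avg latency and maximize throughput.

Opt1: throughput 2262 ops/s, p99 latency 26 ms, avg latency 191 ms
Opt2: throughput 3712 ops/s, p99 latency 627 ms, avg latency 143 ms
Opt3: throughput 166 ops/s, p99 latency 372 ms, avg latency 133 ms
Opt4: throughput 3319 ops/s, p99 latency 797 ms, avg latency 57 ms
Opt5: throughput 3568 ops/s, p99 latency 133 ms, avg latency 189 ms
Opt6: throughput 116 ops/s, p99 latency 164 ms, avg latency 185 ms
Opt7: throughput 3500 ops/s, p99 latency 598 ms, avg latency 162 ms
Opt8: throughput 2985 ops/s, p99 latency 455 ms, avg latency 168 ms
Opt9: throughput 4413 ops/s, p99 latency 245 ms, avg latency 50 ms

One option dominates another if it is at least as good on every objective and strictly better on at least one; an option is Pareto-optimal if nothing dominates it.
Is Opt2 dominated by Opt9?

Yes

Opt9 vs Opt2: throughput 4413≥3712, p99 latency 245≤627, avg latency 50≤143 — Opt9 is at least as good on every objective with at least one strict improvement.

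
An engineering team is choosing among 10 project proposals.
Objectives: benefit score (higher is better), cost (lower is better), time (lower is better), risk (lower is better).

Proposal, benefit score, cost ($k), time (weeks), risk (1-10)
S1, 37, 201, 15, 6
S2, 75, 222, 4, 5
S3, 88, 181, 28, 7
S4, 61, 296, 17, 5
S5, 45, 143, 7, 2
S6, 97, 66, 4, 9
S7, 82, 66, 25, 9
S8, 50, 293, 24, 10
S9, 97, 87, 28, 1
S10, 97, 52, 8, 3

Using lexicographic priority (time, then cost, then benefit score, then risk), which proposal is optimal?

First minimize time: best is 4, kept {S2, S6}.
Then minimize cost: best is 66, kept {S6}.

S6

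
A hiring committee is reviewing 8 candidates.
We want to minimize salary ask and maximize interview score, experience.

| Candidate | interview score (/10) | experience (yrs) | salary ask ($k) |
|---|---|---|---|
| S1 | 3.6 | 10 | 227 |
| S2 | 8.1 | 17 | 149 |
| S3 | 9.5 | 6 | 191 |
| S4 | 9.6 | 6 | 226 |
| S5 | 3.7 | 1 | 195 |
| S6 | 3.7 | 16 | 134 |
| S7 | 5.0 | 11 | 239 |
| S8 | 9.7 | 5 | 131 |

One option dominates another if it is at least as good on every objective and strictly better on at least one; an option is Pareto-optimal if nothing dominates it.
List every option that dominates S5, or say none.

S2, S3, S6, S8

S2: interview score 8.1≥3.7, experience 17≥1, salary ask 149≤195 — dominates S5.
S3: interview score 9.5≥3.7, experience 6≥1, salary ask 191≤195 — dominates S5.
S6: interview score 3.7≥3.7, experience 16≥1, salary ask 134≤195 — dominates S5.
S8: interview score 9.7≥3.7, experience 5≥1, salary ask 131≤195 — dominates S5.
Others (S1, S4, S7) are each worse than S5 on at least one objective.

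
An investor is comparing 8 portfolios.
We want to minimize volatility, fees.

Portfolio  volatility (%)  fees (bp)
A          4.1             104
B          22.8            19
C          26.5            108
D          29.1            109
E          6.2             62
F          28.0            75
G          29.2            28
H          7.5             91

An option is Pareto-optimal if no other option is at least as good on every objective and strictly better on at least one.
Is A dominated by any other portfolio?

No

B: worse on volatility (22.8 vs 4.1).
C: worse on volatility (26.5 vs 4.1).
D: worse on volatility (29.1 vs 4.1).
E: worse on volatility (6.2 vs 4.1).
F: worse on volatility (28.0 vs 4.1).
G: worse on volatility (29.2 vs 4.1).
H: worse on volatility (7.5 vs 4.1).
No option is at least as good as A on every objective and strictly better on one.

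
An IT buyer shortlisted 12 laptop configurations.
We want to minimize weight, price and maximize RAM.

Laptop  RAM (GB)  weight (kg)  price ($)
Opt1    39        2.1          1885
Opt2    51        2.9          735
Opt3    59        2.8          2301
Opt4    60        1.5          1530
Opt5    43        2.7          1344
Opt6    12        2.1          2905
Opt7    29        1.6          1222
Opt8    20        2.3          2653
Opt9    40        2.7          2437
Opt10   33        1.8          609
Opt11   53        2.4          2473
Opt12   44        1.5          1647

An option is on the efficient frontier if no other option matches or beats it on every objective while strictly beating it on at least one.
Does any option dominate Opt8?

Opt1 vs Opt8: RAM 39≥20, weight 2.1≤2.3, price 1885≤2653 — Opt1 is at least as good on every objective and strictly better on at least one, so Opt1 dominates Opt8.

Yes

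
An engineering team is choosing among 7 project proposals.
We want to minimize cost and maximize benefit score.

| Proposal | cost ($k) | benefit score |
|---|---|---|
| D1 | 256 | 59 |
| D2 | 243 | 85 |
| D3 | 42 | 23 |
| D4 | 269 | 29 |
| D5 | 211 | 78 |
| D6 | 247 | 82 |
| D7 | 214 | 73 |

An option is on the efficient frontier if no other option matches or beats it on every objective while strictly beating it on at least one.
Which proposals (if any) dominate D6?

D2: cost 243≤247, benefit score 85≥82 — dominates D6.
Others (D1, D3, D4, D5, D7) are each worse than D6 on at least one objective.

D2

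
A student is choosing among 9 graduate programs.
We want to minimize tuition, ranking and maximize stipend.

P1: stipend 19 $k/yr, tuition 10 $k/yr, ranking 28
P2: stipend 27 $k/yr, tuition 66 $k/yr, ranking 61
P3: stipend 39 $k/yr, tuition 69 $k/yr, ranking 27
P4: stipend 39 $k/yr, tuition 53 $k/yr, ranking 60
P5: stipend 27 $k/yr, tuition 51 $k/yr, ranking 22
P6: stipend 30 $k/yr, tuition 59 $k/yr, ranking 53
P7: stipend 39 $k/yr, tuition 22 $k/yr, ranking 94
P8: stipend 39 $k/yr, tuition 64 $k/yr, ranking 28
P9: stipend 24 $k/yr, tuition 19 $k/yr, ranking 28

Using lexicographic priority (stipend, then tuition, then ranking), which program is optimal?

First maximize stipend: best is 39, kept {P3, P4, P7, P8}.
Then minimize tuition: best is 22, kept {P7}.

P7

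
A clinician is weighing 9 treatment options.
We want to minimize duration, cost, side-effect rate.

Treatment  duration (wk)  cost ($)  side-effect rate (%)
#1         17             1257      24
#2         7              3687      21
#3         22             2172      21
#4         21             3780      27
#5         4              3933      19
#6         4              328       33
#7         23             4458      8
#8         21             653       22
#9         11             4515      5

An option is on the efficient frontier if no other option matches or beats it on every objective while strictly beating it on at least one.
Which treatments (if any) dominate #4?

#1, #2, #8

#1: duration 17≤21, cost 1257≤3780, side-effect rate 24≤27 — dominates #4.
#2: duration 7≤21, cost 3687≤3780, side-effect rate 21≤27 — dominates #4.
#8: duration 21≤21, cost 653≤3780, side-effect rate 22≤27 — dominates #4.
Others (#3, #5, #6, #7, #9) are each worse than #4 on at least one objective.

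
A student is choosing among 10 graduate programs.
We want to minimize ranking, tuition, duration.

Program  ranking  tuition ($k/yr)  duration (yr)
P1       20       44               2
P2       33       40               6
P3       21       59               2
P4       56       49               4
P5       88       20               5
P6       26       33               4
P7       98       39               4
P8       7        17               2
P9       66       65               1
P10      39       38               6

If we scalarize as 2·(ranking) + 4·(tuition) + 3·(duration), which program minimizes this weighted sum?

P8

P1: 2·20 + 4·44 + 3·2 = 222
P2: 2·33 + 4·40 + 3·6 = 244
P3: 2·21 + 4·59 + 3·2 = 284
P4: 2·56 + 4·49 + 3·4 = 320
P5: 2·88 + 4·20 + 3·5 = 271
P6: 2·26 + 4·33 + 3·4 = 196
P7: 2·98 + 4·39 + 3·4 = 364
P8: 2·7 + 4·17 + 3·2 = 88
P9: 2·66 + 4·65 + 3·1 = 395
P10: 2·39 + 4·38 + 3·6 = 248
Lowest: P8 at 88.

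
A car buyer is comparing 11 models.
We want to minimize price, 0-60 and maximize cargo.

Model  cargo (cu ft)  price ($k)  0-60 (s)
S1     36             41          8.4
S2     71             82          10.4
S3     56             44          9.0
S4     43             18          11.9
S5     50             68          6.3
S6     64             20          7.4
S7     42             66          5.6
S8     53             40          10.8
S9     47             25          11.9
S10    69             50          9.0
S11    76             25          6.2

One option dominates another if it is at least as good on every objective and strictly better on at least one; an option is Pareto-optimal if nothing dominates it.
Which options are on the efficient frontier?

S4, S6, S7, S11

S1: dominated by S6 (cargo 64≥36, price 20≤41, 0-60 7.4≤8.4).
S2: dominated by S11 (cargo 76≥71, price 25≤82, 0-60 6.2≤10.4).
S3: dominated by S6 (cargo 64≥56, price 20≤44, 0-60 7.4≤9.0).
S4: not dominated (best price).
S5: dominated by S11 (cargo 76≥50, price 25≤68, 0-60 6.2≤6.3).
S6: not dominated.
S7: not dominated (best 0-60).
S8: dominated by S6 (cargo 64≥53, price 20≤40, 0-60 7.4≤10.8).
S9: dominated by S6 (cargo 64≥47, price 20≤25, 0-60 7.4≤11.9).
S10: dominated by S11 (cargo 76≥69, price 25≤50, 0-60 6.2≤9.0).
S11: not dominated (best cargo).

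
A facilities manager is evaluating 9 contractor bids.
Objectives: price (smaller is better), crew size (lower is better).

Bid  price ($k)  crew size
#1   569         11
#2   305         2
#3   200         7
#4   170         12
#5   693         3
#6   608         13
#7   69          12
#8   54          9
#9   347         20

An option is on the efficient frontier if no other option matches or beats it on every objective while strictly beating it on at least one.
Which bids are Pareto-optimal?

#2, #3, #8

#1: dominated by #2 (price 305≤569, crew size 2≤11).
#2: not dominated (best crew size).
#3: not dominated.
#4: dominated by #7 (price 69≤170, crew size 12≤12).
#5: dominated by #2 (price 305≤693, crew size 2≤3).
#6: dominated by #1 (price 569≤608, crew size 11≤13).
#7: dominated by #8 (price 54≤69, crew size 9≤12).
#8: not dominated (best price).
#9: dominated by #2 (price 305≤347, crew size 2≤20).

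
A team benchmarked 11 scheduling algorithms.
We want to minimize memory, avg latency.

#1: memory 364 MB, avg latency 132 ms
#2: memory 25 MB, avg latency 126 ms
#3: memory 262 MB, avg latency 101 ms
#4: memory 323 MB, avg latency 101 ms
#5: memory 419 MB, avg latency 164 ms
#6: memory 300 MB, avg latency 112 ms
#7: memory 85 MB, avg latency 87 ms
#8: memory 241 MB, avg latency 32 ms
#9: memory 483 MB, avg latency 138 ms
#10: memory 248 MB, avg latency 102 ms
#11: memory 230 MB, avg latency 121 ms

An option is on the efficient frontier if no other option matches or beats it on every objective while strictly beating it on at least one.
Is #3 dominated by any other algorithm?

Yes

#7 vs #3: memory 85≤262, avg latency 87≤101 — #7 is at least as good on every objective and strictly better on at least one, so #7 dominates #3.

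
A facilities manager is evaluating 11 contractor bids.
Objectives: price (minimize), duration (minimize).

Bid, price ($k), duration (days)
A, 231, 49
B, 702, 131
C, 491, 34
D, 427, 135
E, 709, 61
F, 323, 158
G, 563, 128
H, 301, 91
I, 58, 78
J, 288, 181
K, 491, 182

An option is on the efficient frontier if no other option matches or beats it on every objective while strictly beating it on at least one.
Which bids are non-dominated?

A, C, I

A: not dominated.
B: dominated by A (price 231≤702, duration 49≤131).
C: not dominated (best duration).
D: dominated by A (price 231≤427, duration 49≤135).
E: dominated by A (price 231≤709, duration 49≤61).
F: dominated by A (price 231≤323, duration 49≤158).
G: dominated by A (price 231≤563, duration 49≤128).
H: dominated by A (price 231≤301, duration 49≤91).
I: not dominated (best price).
J: dominated by A (price 231≤288, duration 49≤181).
K: dominated by A (price 231≤491, duration 49≤182).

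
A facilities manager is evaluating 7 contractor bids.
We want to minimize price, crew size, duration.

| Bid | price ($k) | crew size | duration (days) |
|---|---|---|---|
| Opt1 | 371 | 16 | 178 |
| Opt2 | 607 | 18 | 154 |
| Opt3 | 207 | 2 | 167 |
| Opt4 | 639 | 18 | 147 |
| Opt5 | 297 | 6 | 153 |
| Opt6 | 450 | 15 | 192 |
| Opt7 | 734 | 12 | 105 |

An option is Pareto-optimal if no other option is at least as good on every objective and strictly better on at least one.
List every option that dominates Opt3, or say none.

none

Opt1: worse on price (371 vs 207).
Opt2: worse on price (607 vs 207).
Opt4: worse on price (639 vs 207).
Opt5: worse on price (297 vs 207).
Opt6: worse on price (450 vs 207).
Opt7: worse on price (734 vs 207).
No option dominates Opt3.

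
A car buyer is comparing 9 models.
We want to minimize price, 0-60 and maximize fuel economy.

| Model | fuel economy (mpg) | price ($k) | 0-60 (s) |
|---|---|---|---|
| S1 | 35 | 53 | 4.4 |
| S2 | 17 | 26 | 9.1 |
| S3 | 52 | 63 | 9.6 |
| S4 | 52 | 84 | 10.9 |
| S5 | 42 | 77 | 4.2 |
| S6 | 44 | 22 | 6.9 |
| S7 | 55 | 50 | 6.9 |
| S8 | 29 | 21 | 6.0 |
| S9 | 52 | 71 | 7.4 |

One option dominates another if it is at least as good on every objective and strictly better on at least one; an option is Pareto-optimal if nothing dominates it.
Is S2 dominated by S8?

S8 vs S2: fuel economy 29≥17, price 21≤26, 0-60 6.0≤9.1 — S8 is at least as good on every objective with at least one strict improvement.

Yes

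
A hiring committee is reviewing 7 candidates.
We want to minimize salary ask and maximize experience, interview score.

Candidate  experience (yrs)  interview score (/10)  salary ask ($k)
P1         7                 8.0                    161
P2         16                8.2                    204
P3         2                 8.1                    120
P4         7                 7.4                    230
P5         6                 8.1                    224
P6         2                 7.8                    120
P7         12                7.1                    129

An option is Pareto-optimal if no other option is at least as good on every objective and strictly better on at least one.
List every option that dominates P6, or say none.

P3: experience 2≥2, interview score 8.1≥7.8, salary ask 120≤120 — dominates P6.
Others (P1, P2, P4, P5, P7) are each worse than P6 on at least one objective.

P3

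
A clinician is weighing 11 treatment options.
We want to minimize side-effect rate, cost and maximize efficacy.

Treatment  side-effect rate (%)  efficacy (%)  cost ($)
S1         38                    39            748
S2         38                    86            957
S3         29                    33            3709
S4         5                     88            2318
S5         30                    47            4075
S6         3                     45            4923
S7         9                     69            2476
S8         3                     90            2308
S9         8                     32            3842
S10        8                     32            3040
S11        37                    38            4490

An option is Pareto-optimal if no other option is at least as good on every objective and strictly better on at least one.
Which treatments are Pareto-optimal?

S1: not dominated (best cost).
S2: not dominated.
S3: dominated by S4 (side-effect rate 5≤29, efficacy 88≥33, cost 2318≤3709).
S4: dominated by S8 (side-effect rate 3≤5, efficacy 90≥88, cost 2308≤2318).
S5: dominated by S4 (side-effect rate 5≤30, efficacy 88≥47, cost 2318≤4075).
S6: dominated by S8 (side-effect rate 3≤3, efficacy 90≥45, cost 2308≤4923).
S7: dominated by S4 (side-effect rate 5≤9, efficacy 88≥69, cost 2318≤2476).
S8: not dominated (best efficacy).
S9: dominated by S4 (side-effect rate 5≤8, efficacy 88≥32, cost 2318≤3842).
S10: dominated by S4 (side-effect rate 5≤8, efficacy 88≥32, cost 2318≤3040).
S11: dominated by S4 (side-effect rate 5≤37, efficacy 88≥38, cost 2318≤4490).

S1, S2, S8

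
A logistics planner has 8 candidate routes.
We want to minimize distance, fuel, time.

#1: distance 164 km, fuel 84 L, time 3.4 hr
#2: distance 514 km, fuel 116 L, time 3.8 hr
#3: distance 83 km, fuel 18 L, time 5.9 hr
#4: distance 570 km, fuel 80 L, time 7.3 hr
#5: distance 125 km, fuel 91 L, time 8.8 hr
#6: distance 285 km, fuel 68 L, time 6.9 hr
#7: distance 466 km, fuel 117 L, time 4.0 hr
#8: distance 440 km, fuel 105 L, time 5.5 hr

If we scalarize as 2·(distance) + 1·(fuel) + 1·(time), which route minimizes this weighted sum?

#3

#1: 2·164 + 1·84 + 1·3.4 = 415.4
#2: 2·514 + 1·116 + 1·3.8 = 1147.8
#3: 2·83 + 1·18 + 1·5.9 = 189.9
#4: 2·570 + 1·80 + 1·7.3 = 1227.3
#5: 2·125 + 1·91 + 1·8.8 = 349.8
#6: 2·285 + 1·68 + 1·6.9 = 644.9
#7: 2·466 + 1·117 + 1·4.0 = 1053.0
#8: 2·440 + 1·105 + 1·5.5 = 990.5
Lowest: #3 at 189.9.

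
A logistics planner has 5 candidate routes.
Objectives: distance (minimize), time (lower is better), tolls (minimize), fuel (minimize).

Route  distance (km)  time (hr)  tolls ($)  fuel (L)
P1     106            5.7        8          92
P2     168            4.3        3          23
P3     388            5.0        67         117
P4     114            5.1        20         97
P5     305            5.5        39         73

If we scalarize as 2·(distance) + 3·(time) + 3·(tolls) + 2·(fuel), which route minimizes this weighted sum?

P1: 2·106 + 3·5.7 + 3·8 + 2·92 = 437.1
P2: 2·168 + 3·4.3 + 3·3 + 2·23 = 403.9
P3: 2·388 + 3·5.0 + 3·67 + 2·117 = 1226.0
P4: 2·114 + 3·5.1 + 3·20 + 2·97 = 497.3
P5: 2·305 + 3·5.5 + 3·39 + 2·73 = 889.5
Lowest: P2 at 403.9.

P2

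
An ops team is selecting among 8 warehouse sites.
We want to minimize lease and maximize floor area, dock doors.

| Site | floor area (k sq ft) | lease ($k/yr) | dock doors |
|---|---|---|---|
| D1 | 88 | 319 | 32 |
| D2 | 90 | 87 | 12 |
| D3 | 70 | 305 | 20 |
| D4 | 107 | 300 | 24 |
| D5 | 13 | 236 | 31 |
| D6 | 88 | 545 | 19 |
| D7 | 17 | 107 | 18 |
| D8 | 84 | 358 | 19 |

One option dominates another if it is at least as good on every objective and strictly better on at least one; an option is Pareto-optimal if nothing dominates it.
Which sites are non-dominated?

D1, D2, D4, D5, D7

D1: not dominated (best dock doors).
D2: not dominated (best lease).
D3: dominated by D4 (floor area 107≥70, lease 300≤305, dock doors 24≥20).
D4: not dominated (best floor area).
D5: not dominated.
D6: dominated by D1 (floor area 88≥88, lease 319≤545, dock doors 32≥19).
D7: not dominated.
D8: dominated by D1 (floor area 88≥84, lease 319≤358, dock doors 32≥19).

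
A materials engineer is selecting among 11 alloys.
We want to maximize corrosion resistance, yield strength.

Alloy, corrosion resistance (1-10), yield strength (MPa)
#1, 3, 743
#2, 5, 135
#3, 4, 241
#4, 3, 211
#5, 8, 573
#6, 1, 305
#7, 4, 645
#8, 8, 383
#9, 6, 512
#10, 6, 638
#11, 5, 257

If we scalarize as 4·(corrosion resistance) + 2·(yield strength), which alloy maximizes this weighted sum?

#1: 4·3 + 2·743 = 1498
#2: 4·5 + 2·135 = 290
#3: 4·4 + 2·241 = 498
#4: 4·3 + 2·211 = 434
#5: 4·8 + 2·573 = 1178
#6: 4·1 + 2·305 = 614
#7: 4·4 + 2·645 = 1306
#8: 4·8 + 2·383 = 798
#9: 4·6 + 2·512 = 1048
#10: 4·6 + 2·638 = 1300
#11: 4·5 + 2·257 = 534
Highest: #1 at 1498.

#1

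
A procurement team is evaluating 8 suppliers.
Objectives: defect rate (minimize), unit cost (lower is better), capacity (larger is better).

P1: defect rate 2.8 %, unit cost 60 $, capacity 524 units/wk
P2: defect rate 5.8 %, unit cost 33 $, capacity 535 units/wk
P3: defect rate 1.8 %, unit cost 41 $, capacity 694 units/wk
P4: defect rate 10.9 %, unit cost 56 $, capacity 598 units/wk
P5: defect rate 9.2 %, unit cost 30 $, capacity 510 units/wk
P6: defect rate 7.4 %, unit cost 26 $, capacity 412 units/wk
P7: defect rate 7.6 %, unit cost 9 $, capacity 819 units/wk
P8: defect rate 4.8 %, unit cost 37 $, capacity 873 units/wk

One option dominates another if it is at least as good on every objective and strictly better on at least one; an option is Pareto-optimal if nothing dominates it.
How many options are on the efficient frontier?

5

P1: dominated by P3 (defect rate 1.8≤2.8, unit cost 41≤60, capacity 694≥524).
P2: not dominated.
P3: not dominated (best defect rate).
P4: dominated by P3 (defect rate 1.8≤10.9, unit cost 41≤56, capacity 694≥598).
P5: dominated by P7 (defect rate 7.6≤9.2, unit cost 9≤30, capacity 819≥510).
P6: not dominated.
P7: not dominated (best unit cost).
P8: not dominated (best capacity).
Pareto-optimal: P2, P3, P6, P7, P8 → 5.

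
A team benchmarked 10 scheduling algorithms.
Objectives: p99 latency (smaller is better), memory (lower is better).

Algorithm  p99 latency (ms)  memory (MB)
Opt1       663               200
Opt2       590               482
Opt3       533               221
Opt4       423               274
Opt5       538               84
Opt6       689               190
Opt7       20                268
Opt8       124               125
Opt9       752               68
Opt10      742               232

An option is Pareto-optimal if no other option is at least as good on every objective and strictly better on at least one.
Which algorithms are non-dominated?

Opt1: dominated by Opt5 (p99 latency 538≤663, memory 84≤200).
Opt2: dominated by Opt3 (p99 latency 533≤590, memory 221≤482).
Opt3: dominated by Opt8 (p99 latency 124≤533, memory 125≤221).
Opt4: dominated by Opt7 (p99 latency 20≤423, memory 268≤274).
Opt5: not dominated.
Opt6: dominated by Opt5 (p99 latency 538≤689, memory 84≤190).
Opt7: not dominated (best p99 latency).
Opt8: not dominated.
Opt9: not dominated (best memory).
Opt10: dominated by Opt1 (p99 latency 663≤742, memory 200≤232).

Opt5, Opt7, Opt8, Opt9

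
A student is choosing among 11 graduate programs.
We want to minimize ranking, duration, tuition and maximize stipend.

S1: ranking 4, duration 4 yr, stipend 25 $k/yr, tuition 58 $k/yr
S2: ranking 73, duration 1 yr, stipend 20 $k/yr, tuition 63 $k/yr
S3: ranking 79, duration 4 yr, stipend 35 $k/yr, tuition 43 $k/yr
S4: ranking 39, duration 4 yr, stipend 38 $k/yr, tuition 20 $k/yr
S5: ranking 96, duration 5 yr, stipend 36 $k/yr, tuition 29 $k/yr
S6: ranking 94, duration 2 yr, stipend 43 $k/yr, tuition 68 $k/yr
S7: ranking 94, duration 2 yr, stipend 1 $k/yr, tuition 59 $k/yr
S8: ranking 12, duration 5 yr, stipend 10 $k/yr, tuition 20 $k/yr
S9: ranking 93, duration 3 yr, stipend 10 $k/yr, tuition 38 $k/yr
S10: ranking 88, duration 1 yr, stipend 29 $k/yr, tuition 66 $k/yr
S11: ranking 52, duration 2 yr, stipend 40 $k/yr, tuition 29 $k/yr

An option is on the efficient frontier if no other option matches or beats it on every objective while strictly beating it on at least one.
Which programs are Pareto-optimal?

S1: not dominated (best ranking).
S2: not dominated.
S3: dominated by S4 (ranking 39≤79, duration 4≤4, stipend 38≥35, tuition 20≤43).
S4: not dominated.
S5: dominated by S4 (ranking 39≤96, duration 4≤5, stipend 38≥36, tuition 20≤29).
S6: not dominated (best stipend).
S7: dominated by S11 (ranking 52≤94, duration 2≤2, stipend 40≥1, tuition 29≤59).
S8: not dominated.
S9: dominated by S11 (ranking 52≤93, duration 2≤3, stipend 40≥10, tuition 29≤38).
S10: not dominated.
S11: not dominated.

S1, S2, S4, S6, S8, S10, S11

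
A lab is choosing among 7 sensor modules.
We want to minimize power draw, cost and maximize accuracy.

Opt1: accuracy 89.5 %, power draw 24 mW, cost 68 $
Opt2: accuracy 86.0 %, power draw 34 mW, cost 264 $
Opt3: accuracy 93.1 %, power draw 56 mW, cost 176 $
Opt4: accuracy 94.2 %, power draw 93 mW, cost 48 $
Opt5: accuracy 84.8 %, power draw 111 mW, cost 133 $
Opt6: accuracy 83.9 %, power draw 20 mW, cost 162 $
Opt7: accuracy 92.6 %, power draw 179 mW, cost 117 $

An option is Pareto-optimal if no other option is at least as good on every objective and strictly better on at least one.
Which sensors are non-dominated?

Opt1: not dominated.
Opt2: dominated by Opt1 (accuracy 89.5≥86.0, power draw 24≤34, cost 68≤264).
Opt3: not dominated.
Opt4: not dominated (best accuracy).
Opt5: dominated by Opt1 (accuracy 89.5≥84.8, power draw 24≤111, cost 68≤133).
Opt6: not dominated (best power draw).
Opt7: dominated by Opt4 (accuracy 94.2≥92.6, power draw 93≤179, cost 48≤117).

Opt1, Opt3, Opt4, Opt6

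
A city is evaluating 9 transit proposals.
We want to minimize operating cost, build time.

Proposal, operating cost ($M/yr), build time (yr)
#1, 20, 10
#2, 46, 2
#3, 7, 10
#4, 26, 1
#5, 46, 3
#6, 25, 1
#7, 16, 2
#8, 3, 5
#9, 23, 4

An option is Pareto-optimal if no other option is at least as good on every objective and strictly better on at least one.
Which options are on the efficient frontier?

#6, #7, #8

#1: dominated by #3 (operating cost 7≤20, build time 10≤10).
#2: dominated by #4 (operating cost 26≤46, build time 1≤2).
#3: dominated by #8 (operating cost 3≤7, build time 5≤10).
#4: dominated by #6 (operating cost 25≤26, build time 1≤1).
#5: dominated by #2 (operating cost 46≤46, build time 2≤3).
#6: not dominated.
#7: not dominated.
#8: not dominated (best operating cost).
#9: dominated by #7 (operating cost 16≤23, build time 2≤4).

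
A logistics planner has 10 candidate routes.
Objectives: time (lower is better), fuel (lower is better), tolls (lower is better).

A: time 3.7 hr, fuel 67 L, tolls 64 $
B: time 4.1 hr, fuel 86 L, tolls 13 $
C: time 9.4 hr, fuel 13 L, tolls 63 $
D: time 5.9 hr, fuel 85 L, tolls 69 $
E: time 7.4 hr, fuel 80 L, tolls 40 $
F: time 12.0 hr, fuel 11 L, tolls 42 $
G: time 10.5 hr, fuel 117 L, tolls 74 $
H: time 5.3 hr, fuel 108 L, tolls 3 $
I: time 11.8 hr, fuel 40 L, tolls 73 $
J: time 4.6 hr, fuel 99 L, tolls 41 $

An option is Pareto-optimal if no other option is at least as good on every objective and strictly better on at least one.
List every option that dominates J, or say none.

B

B: time 4.1≤4.6, fuel 86≤99, tolls 13≤41 — dominates J.
Others (A, C, D, E, F, G, H, I) are each worse than J on at least one objective.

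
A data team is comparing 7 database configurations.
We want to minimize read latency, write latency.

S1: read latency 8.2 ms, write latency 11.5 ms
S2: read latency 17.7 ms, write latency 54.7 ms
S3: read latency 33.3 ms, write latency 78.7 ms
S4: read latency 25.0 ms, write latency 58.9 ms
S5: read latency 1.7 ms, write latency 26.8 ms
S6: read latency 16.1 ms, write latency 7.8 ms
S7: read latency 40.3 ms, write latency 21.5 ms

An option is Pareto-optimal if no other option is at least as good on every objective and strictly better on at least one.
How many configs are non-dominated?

3

S1: not dominated.
S2: dominated by S1 (read latency 8.2≤17.7, write latency 11.5≤54.7).
S3: dominated by S1 (read latency 8.2≤33.3, write latency 11.5≤78.7).
S4: dominated by S1 (read latency 8.2≤25.0, write latency 11.5≤58.9).
S5: not dominated (best read latency).
S6: not dominated (best write latency).
S7: dominated by S1 (read latency 8.2≤40.3, write latency 11.5≤21.5).
Pareto-optimal: S1, S5, S6 → 3.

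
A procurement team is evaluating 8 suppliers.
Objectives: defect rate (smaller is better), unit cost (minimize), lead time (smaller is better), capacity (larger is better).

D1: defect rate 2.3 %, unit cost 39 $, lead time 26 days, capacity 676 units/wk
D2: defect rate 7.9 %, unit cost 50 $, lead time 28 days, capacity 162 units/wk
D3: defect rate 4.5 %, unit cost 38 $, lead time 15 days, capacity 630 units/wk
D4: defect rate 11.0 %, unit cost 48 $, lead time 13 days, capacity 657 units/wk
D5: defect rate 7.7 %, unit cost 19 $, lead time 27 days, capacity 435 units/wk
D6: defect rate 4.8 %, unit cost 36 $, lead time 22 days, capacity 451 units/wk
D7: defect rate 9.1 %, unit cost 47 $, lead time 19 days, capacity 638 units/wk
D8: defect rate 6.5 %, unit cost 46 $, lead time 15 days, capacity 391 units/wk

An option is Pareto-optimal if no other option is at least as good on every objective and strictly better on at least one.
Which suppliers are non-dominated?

D1, D3, D4, D5, D6, D7

D1: not dominated (best defect rate).
D2: dominated by D1 (defect rate 2.3≤7.9, unit cost 39≤50, lead time 26≤28, capacity 676≥162).
D3: not dominated.
D4: not dominated (best lead time).
D5: not dominated (best unit cost).
D6: not dominated.
D7: not dominated.
D8: dominated by D3 (defect rate 4.5≤6.5, unit cost 38≤46, lead time 15≤15, capacity 630≥391).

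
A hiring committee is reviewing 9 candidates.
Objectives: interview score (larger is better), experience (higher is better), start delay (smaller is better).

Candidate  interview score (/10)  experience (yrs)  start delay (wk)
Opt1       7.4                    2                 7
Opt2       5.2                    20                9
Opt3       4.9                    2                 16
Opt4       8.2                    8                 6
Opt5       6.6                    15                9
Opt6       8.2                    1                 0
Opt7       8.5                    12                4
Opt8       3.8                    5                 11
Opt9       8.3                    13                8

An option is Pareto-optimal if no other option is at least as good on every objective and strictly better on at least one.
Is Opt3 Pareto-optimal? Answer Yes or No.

Opt1 vs Opt3: interview score 7.4≥4.9, experience 2≥2, start delay 7≤16 — Opt1 is at least as good on every objective and strictly better on at least one, so Opt1 dominates Opt3.

No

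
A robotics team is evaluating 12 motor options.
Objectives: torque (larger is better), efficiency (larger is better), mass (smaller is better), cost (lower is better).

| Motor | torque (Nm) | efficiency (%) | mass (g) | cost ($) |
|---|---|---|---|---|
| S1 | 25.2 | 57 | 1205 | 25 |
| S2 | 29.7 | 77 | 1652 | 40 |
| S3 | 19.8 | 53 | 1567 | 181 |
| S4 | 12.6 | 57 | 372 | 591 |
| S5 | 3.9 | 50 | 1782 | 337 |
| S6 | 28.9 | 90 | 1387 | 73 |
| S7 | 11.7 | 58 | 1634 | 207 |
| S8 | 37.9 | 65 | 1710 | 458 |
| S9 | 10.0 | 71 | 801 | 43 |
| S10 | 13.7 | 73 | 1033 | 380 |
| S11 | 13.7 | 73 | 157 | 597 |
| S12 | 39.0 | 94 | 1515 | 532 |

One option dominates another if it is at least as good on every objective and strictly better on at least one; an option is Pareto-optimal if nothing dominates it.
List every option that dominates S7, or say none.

S6: torque 28.9≥11.7, efficiency 90≥58, mass 1387≤1634, cost 73≤207 — dominates S7.
Others (S1, S2, S3, S4, S5, S8, S9, S10, S11, S12) are each worse than S7 on at least one objective.

S6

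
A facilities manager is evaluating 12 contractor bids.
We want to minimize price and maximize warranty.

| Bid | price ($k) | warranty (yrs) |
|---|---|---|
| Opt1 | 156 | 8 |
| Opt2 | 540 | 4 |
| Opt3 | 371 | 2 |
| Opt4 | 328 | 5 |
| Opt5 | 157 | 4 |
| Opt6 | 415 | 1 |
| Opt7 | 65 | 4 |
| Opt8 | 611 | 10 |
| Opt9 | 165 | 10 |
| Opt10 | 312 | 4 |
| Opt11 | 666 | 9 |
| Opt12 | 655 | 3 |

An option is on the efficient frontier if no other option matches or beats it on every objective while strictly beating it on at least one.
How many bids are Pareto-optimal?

Opt1: not dominated.
Opt2: dominated by Opt1 (price 156≤540, warranty 8≥4).
Opt3: dominated by Opt1 (price 156≤371, warranty 8≥2).
Opt4: dominated by Opt1 (price 156≤328, warranty 8≥5).
Opt5: dominated by Opt1 (price 156≤157, warranty 8≥4).
Opt6: dominated by Opt1 (price 156≤415, warranty 8≥1).
Opt7: not dominated (best price).
Opt8: dominated by Opt9 (price 165≤611, warranty 10≥10).
Opt9: not dominated.
Opt10: dominated by Opt1 (price 156≤312, warranty 8≥4).
Opt11: dominated by Opt8 (price 611≤666, warranty 10≥9).
Opt12: dominated by Opt1 (price 156≤655, warranty 8≥3).
Pareto-optimal: Opt1, Opt7, Opt9 → 3.

3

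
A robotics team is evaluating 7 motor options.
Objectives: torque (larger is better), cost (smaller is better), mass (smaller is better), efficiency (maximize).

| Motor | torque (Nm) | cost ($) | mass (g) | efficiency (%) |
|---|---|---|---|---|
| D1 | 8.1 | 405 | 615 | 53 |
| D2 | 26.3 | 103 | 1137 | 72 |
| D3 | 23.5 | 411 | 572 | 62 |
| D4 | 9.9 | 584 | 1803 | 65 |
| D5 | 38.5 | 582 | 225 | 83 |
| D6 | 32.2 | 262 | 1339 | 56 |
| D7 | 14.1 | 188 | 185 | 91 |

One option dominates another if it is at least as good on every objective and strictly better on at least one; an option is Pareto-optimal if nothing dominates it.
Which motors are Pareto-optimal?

D2, D3, D5, D6, D7

D1: dominated by D7 (torque 14.1≥8.1, cost 188≤405, mass 185≤615, efficiency 91≥53).
D2: not dominated (best cost).
D3: not dominated.
D4: dominated by D2 (torque 26.3≥9.9, cost 103≤584, mass 1137≤1803, efficiency 72≥65).
D5: not dominated (best torque).
D6: not dominated.
D7: not dominated (best mass).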